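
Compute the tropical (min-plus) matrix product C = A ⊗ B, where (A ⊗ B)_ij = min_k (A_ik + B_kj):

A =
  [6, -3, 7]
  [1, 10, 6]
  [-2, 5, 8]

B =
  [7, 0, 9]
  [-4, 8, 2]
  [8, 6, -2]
A ⊗ B =
  [-7, 5, -1]
  [6, 1, 4]
  [1, -2, 6]

Apply the min-plus product entry-by-entry:
  C[0][0] = min over k of (A[0][0] + B[0][0] = 6 + 7 = 13, A[0][1] + B[1][0] = -3 + -4 = -7, A[0][2] + B[2][0] = 7 + 8 = 15) = -7 (attained at k = 1)
  C[0][1] = min over k of (A[0][0] + B[0][1] = 6 + 0 = 6, A[0][1] + B[1][1] = -3 + 8 = 5, A[0][2] + B[2][1] = 7 + 6 = 13) = 5 (attained at k = 1)
  C[0][2] = min over k of (A[0][0] + B[0][2] = 6 + 9 = 15, A[0][1] + B[1][2] = -3 + 2 = -1, A[0][2] + B[2][2] = 7 + -2 = 5) = -1 (attained at k = 1)
  C[1][0] = min over k of (A[1][0] + B[0][0] = 1 + 7 = 8, A[1][1] + B[1][0] = 10 + -4 = 6, A[1][2] + B[2][0] = 6 + 8 = 14) = 6 (attained at k = 1)
  C[1][1] = min over k of (A[1][0] + B[0][1] = 1 + 0 = 1, A[1][1] + B[1][1] = 10 + 8 = 18, A[1][2] + B[2][1] = 6 + 6 = 12) = 1 (attained at k = 0)
  C[1][2] = min over k of (A[1][0] + B[0][2] = 1 + 9 = 10, A[1][1] + B[1][2] = 10 + 2 = 12, A[1][2] + B[2][2] = 6 + -2 = 4) = 4 (attained at k = 2)
  C[2][0] = min over k of (A[2][0] + B[0][0] = -2 + 7 = 5, A[2][1] + B[1][0] = 5 + -4 = 1, A[2][2] + B[2][0] = 8 + 8 = 16) = 1 (attained at k = 1)
  C[2][1] = min over k of (A[2][0] + B[0][1] = -2 + 0 = -2, A[2][1] + B[1][1] = 5 + 8 = 13, A[2][2] + B[2][1] = 8 + 6 = 14) = -2 (attained at k = 0)
  C[2][2] = min over k of (A[2][0] + B[0][2] = -2 + 9 = 7, A[2][1] + B[1][2] = 5 + 2 = 7, A[2][2] + B[2][2] = 8 + -2 = 6) = 6 (attained at k = 2)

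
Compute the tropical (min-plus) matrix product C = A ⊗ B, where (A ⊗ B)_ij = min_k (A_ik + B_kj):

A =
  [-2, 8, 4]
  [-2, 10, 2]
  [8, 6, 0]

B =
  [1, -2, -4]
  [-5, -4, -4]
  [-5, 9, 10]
A ⊗ B =
  [-1, -4, -6]
  [-3, -4, -6]
  [-5, 2, 2]

Apply the min-plus product entry-by-entry:
  C[0][0] = min over k of (A[0][0] + B[0][0] = -2 + 1 = -1, A[0][1] + B[1][0] = 8 + -5 = 3, A[0][2] + B[2][0] = 4 + -5 = -1) = -1 (attained at k = 0)
  C[0][1] = min over k of (A[0][0] + B[0][1] = -2 + -2 = -4, A[0][1] + B[1][1] = 8 + -4 = 4, A[0][2] + B[2][1] = 4 + 9 = 13) = -4 (attained at k = 0)
  C[0][2] = min over k of (A[0][0] + B[0][2] = -2 + -4 = -6, A[0][1] + B[1][2] = 8 + -4 = 4, A[0][2] + B[2][2] = 4 + 10 = 14) = -6 (attained at k = 0)
  C[1][0] = min over k of (A[1][0] + B[0][0] = -2 + 1 = -1, A[1][1] + B[1][0] = 10 + -5 = 5, A[1][2] + B[2][0] = 2 + -5 = -3) = -3 (attained at k = 2)
  C[1][1] = min over k of (A[1][0] + B[0][1] = -2 + -2 = -4, A[1][1] + B[1][1] = 10 + -4 = 6, A[1][2] + B[2][1] = 2 + 9 = 11) = -4 (attained at k = 0)
  C[1][2] = min over k of (A[1][0] + B[0][2] = -2 + -4 = -6, A[1][1] + B[1][2] = 10 + -4 = 6, A[1][2] + B[2][2] = 2 + 10 = 12) = -6 (attained at k = 0)
  C[2][0] = min over k of (A[2][0] + B[0][0] = 8 + 1 = 9, A[2][1] + B[1][0] = 6 + -5 = 1, A[2][2] + B[2][0] = 0 + -5 = -5) = -5 (attained at k = 2)
  C[2][1] = min over k of (A[2][0] + B[0][1] = 8 + -2 = 6, A[2][1] + B[1][1] = 6 + -4 = 2, A[2][2] + B[2][1] = 0 + 9 = 9) = 2 (attained at k = 1)
  C[2][2] = min over k of (A[2][0] + B[0][2] = 8 + -4 = 4, A[2][1] + B[1][2] = 6 + -4 = 2, A[2][2] + B[2][2] = 0 + 10 = 10) = 2 (attained at k = 1)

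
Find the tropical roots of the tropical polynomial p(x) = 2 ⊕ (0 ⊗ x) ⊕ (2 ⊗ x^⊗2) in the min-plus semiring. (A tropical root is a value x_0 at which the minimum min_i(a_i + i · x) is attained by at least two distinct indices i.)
Roots: {-2, 2}

Each tropical root is a break point of the lower envelope of the lines y = a_i + i · x (there are 3 lines, with slopes 0, 1, ..., 2). Only the lines that attain the minimum somewhere contribute to roots; other lines are dominated. Here the surviving (envelope) indices are i = 2, i = 1, i = 0.
Intersections between consecutive envelope lines give the roots: for adjacent envelope indices i < j the intersection is x = (a_i − a_j) / (j − i). Reading off the sorted break points: {-2, 2}.
Verification: at each break x_0, at least two indices attain the minimum of min_i(a_i + i · x_0).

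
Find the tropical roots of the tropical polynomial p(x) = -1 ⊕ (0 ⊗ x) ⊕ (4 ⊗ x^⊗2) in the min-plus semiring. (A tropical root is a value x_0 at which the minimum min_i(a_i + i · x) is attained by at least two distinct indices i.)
Roots: {-4, -1}

Each tropical root is a break point of the lower envelope of the lines y = a_i + i · x (there are 3 lines, with slopes 0, 1, ..., 2). Only the lines that attain the minimum somewhere contribute to roots; other lines are dominated. Here the surviving (envelope) indices are i = 2, i = 1, i = 0.
Intersections between consecutive envelope lines give the roots: for adjacent envelope indices i < j the intersection is x = (a_i − a_j) / (j − i). Reading off the sorted break points: {-4, -1}.
Verification: at each break x_0, at least two indices attain the minimum of min_i(a_i + i · x_0).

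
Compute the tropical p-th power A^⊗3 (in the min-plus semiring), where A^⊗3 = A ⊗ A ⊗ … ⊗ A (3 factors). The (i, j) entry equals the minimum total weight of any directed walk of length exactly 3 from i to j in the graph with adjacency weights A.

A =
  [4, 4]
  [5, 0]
A^⊗3 =
  [9, 4]
  [5, 0]

Each entry (A^⊗3)_ij equals the minimum over all length-3 walks i = v_0 → v_1 → … → v_3 = j of Σ_t A[v_t][v_{t+1}]. For example, for (i, j) = (0, 1) we minimise over 4 possible intermediate vertex sequences; the minimum is 4, attained along the walk 0 → 1 → 1 → 1.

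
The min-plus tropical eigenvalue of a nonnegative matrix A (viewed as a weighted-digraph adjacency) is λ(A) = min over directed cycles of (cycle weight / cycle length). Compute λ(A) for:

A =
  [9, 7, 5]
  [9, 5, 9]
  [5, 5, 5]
λ(A) = 5

Enumerate directed cycles and compute their means (weight / length). Sample:
  cycle 0 → 0: weight = 9, length = 1, mean = 9/1 ≈ 9.000
  cycle 1 → 1: weight = 5, length = 1, mean = 5/1 ≈ 5.000
  cycle 2 → 2: weight = 5, length = 1, mean = 5/1 ≈ 5.000
  cycle 0 → 1 → 0: weight = 16, length = 2, mean = 16/2 ≈ 8.000
  cycle 0 → 2 → 0: weight = 10, length = 2, mean = 10/2 ≈ 5.000
  cycle 1 → 0 → 1: weight = 16, length = 2, mean = 16/2 ≈ 8.000
Minimum mean = 5.000, attained e.g. along the cycle 1 → 1 with weight 5 and length 1. So λ(A) = 5/1 = 5.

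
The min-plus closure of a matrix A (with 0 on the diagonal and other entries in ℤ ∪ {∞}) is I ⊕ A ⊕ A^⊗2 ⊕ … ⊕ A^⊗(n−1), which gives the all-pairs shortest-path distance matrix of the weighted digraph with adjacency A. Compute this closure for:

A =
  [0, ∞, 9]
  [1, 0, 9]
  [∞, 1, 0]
Closure =
  [0, 10, 9]
  [1, 0, 9]
  [2, 1, 0]

This is the Floyd-Warshall all-pairs shortest-path computation. For each intermediate vertex k = 0, 1, …, 2, update dist[i][j] ← min(dist[i][j], dist[i][k] + dist[k][j]). The final matrix gives, for each (i, j), the minimum total weight of any directed path from i to j (possibly empty when i = j).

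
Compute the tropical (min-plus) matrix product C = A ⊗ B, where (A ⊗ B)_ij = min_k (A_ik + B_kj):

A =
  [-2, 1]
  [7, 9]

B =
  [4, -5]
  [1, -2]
A ⊗ B =
  [2, -7]
  [10, 2]

Apply the min-plus product entry-by-entry:
  C[0][0] = min over k of (A[0][0] + B[0][0] = -2 + 4 = 2, A[0][1] + B[1][0] = 1 + 1 = 2) = 2 (attained at k = 0)
  C[0][1] = min over k of (A[0][0] + B[0][1] = -2 + -5 = -7, A[0][1] + B[1][1] = 1 + -2 = -1) = -7 (attained at k = 0)
  C[1][0] = min over k of (A[1][0] + B[0][0] = 7 + 4 = 11, A[1][1] + B[1][0] = 9 + 1 = 10) = 10 (attained at k = 1)
  C[1][1] = min over k of (A[1][0] + B[0][1] = 7 + -5 = 2, A[1][1] + B[1][1] = 9 + -2 = 7) = 2 (attained at k = 0)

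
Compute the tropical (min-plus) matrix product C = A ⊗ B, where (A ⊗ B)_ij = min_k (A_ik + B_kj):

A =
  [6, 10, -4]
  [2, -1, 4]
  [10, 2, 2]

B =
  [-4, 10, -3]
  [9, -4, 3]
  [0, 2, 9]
A ⊗ B =
  [-4, -2, 3]
  [-2, -5, -1]
  [2, -2, 5]

Apply the min-plus product entry-by-entry:
  C[0][0] = min over k of (A[0][0] + B[0][0] = 6 + -4 = 2, A[0][1] + B[1][0] = 10 + 9 = 19, A[0][2] + B[2][0] = -4 + 0 = -4) = -4 (attained at k = 2)
  C[0][1] = min over k of (A[0][0] + B[0][1] = 6 + 10 = 16, A[0][1] + B[1][1] = 10 + -4 = 6, A[0][2] + B[2][1] = -4 + 2 = -2) = -2 (attained at k = 2)
  C[0][2] = min over k of (A[0][0] + B[0][2] = 6 + -3 = 3, A[0][1] + B[1][2] = 10 + 3 = 13, A[0][2] + B[2][2] = -4 + 9 = 5) = 3 (attained at k = 0)
  C[1][0] = min over k of (A[1][0] + B[0][0] = 2 + -4 = -2, A[1][1] + B[1][0] = -1 + 9 = 8, A[1][2] + B[2][0] = 4 + 0 = 4) = -2 (attained at k = 0)
  C[1][1] = min over k of (A[1][0] + B[0][1] = 2 + 10 = 12, A[1][1] + B[1][1] = -1 + -4 = -5, A[1][2] + B[2][1] = 4 + 2 = 6) = -5 (attained at k = 1)
  C[1][2] = min over k of (A[1][0] + B[0][2] = 2 + -3 = -1, A[1][1] + B[1][2] = -1 + 3 = 2, A[1][2] + B[2][2] = 4 + 9 = 13) = -1 (attained at k = 0)
  C[2][0] = min over k of (A[2][0] + B[0][0] = 10 + -4 = 6, A[2][1] + B[1][0] = 2 + 9 = 11, A[2][2] + B[2][0] = 2 + 0 = 2) = 2 (attained at k = 2)
  C[2][1] = min over k of (A[2][0] + B[0][1] = 10 + 10 = 20, A[2][1] + B[1][1] = 2 + -4 = -2, A[2][2] + B[2][1] = 2 + 2 = 4) = -2 (attained at k = 1)
  C[2][2] = min over k of (A[2][0] + B[0][2] = 10 + -3 = 7, A[2][1] + B[1][2] = 2 + 3 = 5, A[2][2] + B[2][2] = 2 + 9 = 11) = 5 (attained at k = 1)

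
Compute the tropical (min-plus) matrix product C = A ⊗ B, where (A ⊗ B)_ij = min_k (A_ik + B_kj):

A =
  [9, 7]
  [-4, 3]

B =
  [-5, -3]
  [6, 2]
A ⊗ B =
  [4, 6]
  [-9, -7]

Apply the min-plus product entry-by-entry:
  C[0][0] = min over k of (A[0][0] + B[0][0] = 9 + -5 = 4, A[0][1] + B[1][0] = 7 + 6 = 13) = 4 (attained at k = 0)
  C[0][1] = min over k of (A[0][0] + B[0][1] = 9 + -3 = 6, A[0][1] + B[1][1] = 7 + 2 = 9) = 6 (attained at k = 0)
  C[1][0] = min over k of (A[1][0] + B[0][0] = -4 + -5 = -9, A[1][1] + B[1][0] = 3 + 6 = 9) = -9 (attained at k = 0)
  C[1][1] = min over k of (A[1][0] + B[0][1] = -4 + -3 = -7, A[1][1] + B[1][1] = 3 + 2 = 5) = -7 (attained at k = 0)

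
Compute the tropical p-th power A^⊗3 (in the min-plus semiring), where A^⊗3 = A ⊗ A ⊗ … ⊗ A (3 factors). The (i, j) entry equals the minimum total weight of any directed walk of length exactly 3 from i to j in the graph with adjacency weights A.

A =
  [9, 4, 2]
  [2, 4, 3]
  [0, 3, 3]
A^⊗3 =
  [5, 6, 4]
  [4, 7, 5]
  [2, 5, 5]

Each entry (A^⊗3)_ij equals the minimum over all length-3 walks i = v_0 → v_1 → … → v_3 = j of Σ_t A[v_t][v_{t+1}]. For example, for (i, j) = (0, 2) we minimise over 9 possible intermediate vertex sequences; the minimum is 4, attained along the walk 0 → 2 → 0 → 2.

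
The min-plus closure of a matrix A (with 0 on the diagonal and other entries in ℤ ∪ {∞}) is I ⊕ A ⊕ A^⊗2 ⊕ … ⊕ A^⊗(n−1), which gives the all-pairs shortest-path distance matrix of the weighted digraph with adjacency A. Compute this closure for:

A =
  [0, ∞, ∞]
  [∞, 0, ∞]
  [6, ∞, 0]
Closure =
  [0, ∞, ∞]
  [∞, 0, ∞]
  [6, ∞, 0]

This is the Floyd-Warshall all-pairs shortest-path computation. For each intermediate vertex k = 0, 1, …, 2, update dist[i][j] ← min(dist[i][j], dist[i][k] + dist[k][j]). The final matrix gives, for each (i, j), the minimum total weight of any directed path from i to j (possibly empty when i = j).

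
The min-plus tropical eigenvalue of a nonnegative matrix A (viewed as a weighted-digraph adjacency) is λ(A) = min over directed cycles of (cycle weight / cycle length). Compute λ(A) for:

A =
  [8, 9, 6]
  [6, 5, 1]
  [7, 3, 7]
λ(A) = 2

Enumerate directed cycles and compute their means (weight / length). Sample:
  cycle 0 → 0: weight = 8, length = 1, mean = 8/1 ≈ 8.000
  cycle 1 → 1: weight = 5, length = 1, mean = 5/1 ≈ 5.000
  cycle 2 → 2: weight = 7, length = 1, mean = 7/1 ≈ 7.000
  cycle 0 → 1 → 0: weight = 15, length = 2, mean = 15/2 ≈ 7.500
  cycle 0 → 2 → 0: weight = 13, length = 2, mean = 13/2 ≈ 6.500
  cycle 1 → 0 → 1: weight = 15, length = 2, mean = 15/2 ≈ 7.500
Minimum mean = 2.000, attained e.g. along the cycle 1 → 2 → 1 with weight 4 and length 2. So λ(A) = 4/2 = 2.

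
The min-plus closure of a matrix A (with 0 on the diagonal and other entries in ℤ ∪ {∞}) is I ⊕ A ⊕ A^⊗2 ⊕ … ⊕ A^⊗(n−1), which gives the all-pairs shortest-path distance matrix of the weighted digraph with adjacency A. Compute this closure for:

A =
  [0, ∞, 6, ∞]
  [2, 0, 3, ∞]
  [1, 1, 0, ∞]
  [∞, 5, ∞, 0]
Closure =
  [0, 7, 6, ∞]
  [2, 0, 3, ∞]
  [1, 1, 0, ∞]
  [7, 5, 8, 0]

This is the Floyd-Warshall all-pairs shortest-path computation. For each intermediate vertex k = 0, 1, …, 3, update dist[i][j] ← min(dist[i][j], dist[i][k] + dist[k][j]). The final matrix gives, for each (i, j), the minimum total weight of any directed path from i to j (possibly empty when i = j).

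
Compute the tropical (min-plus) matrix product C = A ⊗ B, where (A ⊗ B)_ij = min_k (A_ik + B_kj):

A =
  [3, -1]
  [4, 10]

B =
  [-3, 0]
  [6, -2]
A ⊗ B =
  [0, -3]
  [1, 4]

Apply the min-plus product entry-by-entry:
  C[0][0] = min over k of (A[0][0] + B[0][0] = 3 + -3 = 0, A[0][1] + B[1][0] = -1 + 6 = 5) = 0 (attained at k = 0)
  C[0][1] = min over k of (A[0][0] + B[0][1] = 3 + 0 = 3, A[0][1] + B[1][1] = -1 + -2 = -3) = -3 (attained at k = 1)
  C[1][0] = min over k of (A[1][0] + B[0][0] = 4 + -3 = 1, A[1][1] + B[1][0] = 10 + 6 = 16) = 1 (attained at k = 0)
  C[1][1] = min over k of (A[1][0] + B[0][1] = 4 + 0 = 4, A[1][1] + B[1][1] = 10 + -2 = 8) = 4 (attained at k = 0)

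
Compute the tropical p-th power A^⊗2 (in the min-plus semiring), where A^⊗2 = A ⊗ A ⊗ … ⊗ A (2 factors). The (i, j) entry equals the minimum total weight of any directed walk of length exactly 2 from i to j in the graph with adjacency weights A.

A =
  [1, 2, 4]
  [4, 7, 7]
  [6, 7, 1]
A^⊗2 =
  [2, 3, 5]
  [5, 6, 8]
  [7, 8, 2]

Each entry (A^⊗2)_ij equals the minimum over all length-2 walks i = v_0 → v_1 → … → v_2 = j of Σ_t A[v_t][v_{t+1}]. For example, for (i, j) = (0, 2) we minimise over 3 possible intermediate vertex sequences; the minimum is 5, attained along the walk 0 → 0 → 2.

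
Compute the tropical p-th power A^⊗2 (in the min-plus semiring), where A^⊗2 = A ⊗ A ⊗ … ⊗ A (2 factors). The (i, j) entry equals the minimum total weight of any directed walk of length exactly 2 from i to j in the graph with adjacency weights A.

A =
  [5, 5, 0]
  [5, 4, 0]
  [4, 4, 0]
A^⊗2 =
  [4, 4, 0]
  [4, 4, 0]
  [4, 4, 0]

Each entry (A^⊗2)_ij equals the minimum over all length-2 walks i = v_0 → v_1 → … → v_2 = j of Σ_t A[v_t][v_{t+1}]. For example, for (i, j) = (0, 2) we minimise over 3 possible intermediate vertex sequences; the minimum is 0, attained along the walk 0 → 2 → 2.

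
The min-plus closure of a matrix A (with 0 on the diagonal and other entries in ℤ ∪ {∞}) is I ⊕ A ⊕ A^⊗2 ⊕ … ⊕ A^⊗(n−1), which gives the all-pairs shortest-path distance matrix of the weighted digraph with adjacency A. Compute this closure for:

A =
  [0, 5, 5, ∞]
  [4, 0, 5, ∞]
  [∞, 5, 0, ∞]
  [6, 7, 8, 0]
Closure =
  [0, 5, 5, ∞]
  [4, 0, 5, ∞]
  [9, 5, 0, ∞]
  [6, 7, 8, 0]

This is the Floyd-Warshall all-pairs shortest-path computation. For each intermediate vertex k = 0, 1, …, 3, update dist[i][j] ← min(dist[i][j], dist[i][k] + dist[k][j]). The final matrix gives, for each (i, j), the minimum total weight of any directed path from i to j (possibly empty when i = j).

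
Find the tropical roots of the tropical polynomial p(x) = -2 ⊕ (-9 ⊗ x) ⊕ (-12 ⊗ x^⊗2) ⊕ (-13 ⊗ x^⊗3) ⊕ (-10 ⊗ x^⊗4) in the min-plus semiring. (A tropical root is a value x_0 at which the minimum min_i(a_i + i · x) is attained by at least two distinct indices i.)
Roots: {-3, 1, 3, 7}

Each tropical root is a break point of the lower envelope of the lines y = a_i + i · x (there are 5 lines, with slopes 0, 1, ..., 4). Only the lines that attain the minimum somewhere contribute to roots; other lines are dominated. Here the surviving (envelope) indices are i = 4, i = 3, i = 2, i = 1, i = 0.
Intersections between consecutive envelope lines give the roots: for adjacent envelope indices i < j the intersection is x = (a_i − a_j) / (j − i). Reading off the sorted break points: {-3, 1, 3, 7}.
Verification: at each break x_0, at least two indices attain the minimum of min_i(a_i + i · x_0).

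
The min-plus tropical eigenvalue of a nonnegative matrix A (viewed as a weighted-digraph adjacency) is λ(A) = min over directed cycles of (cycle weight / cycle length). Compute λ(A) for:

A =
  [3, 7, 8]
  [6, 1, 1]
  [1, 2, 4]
λ(A) = 1

Enumerate directed cycles and compute their means (weight / length). Sample:
  cycle 0 → 0: weight = 3, length = 1, mean = 3/1 ≈ 3.000
  cycle 1 → 1: weight = 1, length = 1, mean = 1/1 ≈ 1.000
  cycle 2 → 2: weight = 4, length = 1, mean = 4/1 ≈ 4.000
  cycle 0 → 1 → 0: weight = 13, length = 2, mean = 13/2 ≈ 6.500
  cycle 0 → 2 → 0: weight = 9, length = 2, mean = 9/2 ≈ 4.500
  cycle 1 → 0 → 1: weight = 13, length = 2, mean = 13/2 ≈ 6.500
Minimum mean = 1.000, attained e.g. along the cycle 1 → 1 with weight 1 and length 1. So λ(A) = 1/1 = 1.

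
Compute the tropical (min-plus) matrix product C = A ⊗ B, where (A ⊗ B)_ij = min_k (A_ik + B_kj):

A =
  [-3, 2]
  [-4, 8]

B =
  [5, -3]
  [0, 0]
A ⊗ B =
  [2, -6]
  [1, -7]

Apply the min-plus product entry-by-entry:
  C[0][0] = min over k of (A[0][0] + B[0][0] = -3 + 5 = 2, A[0][1] + B[1][0] = 2 + 0 = 2) = 2 (attained at k = 0)
  C[0][1] = min over k of (A[0][0] + B[0][1] = -3 + -3 = -6, A[0][1] + B[1][1] = 2 + 0 = 2) = -6 (attained at k = 0)
  C[1][0] = min over k of (A[1][0] + B[0][0] = -4 + 5 = 1, A[1][1] + B[1][0] = 8 + 0 = 8) = 1 (attained at k = 0)
  C[1][1] = min over k of (A[1][0] + B[0][1] = -4 + -3 = -7, A[1][1] + B[1][1] = 8 + 0 = 8) = -7 (attained at k = 0)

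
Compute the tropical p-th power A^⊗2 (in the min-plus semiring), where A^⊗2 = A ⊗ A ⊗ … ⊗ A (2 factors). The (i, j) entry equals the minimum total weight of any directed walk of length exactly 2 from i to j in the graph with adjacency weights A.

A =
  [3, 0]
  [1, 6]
A^⊗2 =
  [1, 3]
  [4, 1]

Each entry (A^⊗2)_ij equals the minimum over all length-2 walks i = v_0 → v_1 → … → v_2 = j of Σ_t A[v_t][v_{t+1}]. For example, for (i, j) = (0, 1) we minimise over 2 possible intermediate vertex sequences; the minimum is 3, attained along the walk 0 → 0 → 1.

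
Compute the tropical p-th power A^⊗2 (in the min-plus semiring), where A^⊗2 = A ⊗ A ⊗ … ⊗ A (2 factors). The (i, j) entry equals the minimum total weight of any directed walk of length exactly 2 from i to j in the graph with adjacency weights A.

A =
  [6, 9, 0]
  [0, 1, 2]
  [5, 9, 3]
A^⊗2 =
  [5, 9, 3]
  [1, 2, 0]
  [8, 10, 5]

Each entry (A^⊗2)_ij equals the minimum over all length-2 walks i = v_0 → v_1 → … → v_2 = j of Σ_t A[v_t][v_{t+1}]. For example, for (i, j) = (0, 2) we minimise over 3 possible intermediate vertex sequences; the minimum is 3, attained along the walk 0 → 2 → 2.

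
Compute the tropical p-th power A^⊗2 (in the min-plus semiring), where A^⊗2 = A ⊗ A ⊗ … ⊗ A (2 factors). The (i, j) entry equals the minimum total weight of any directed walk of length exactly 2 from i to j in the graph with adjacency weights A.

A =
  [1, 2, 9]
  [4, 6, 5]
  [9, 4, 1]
A^⊗2 =
  [2, 3, 7]
  [5, 6, 6]
  [8, 5, 2]

Each entry (A^⊗2)_ij equals the minimum over all length-2 walks i = v_0 → v_1 → … → v_2 = j of Σ_t A[v_t][v_{t+1}]. For example, for (i, j) = (0, 2) we minimise over 3 possible intermediate vertex sequences; the minimum is 7, attained along the walk 0 → 1 → 2.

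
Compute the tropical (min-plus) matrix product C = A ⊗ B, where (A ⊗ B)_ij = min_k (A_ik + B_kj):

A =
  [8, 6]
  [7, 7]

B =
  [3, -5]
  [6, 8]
A ⊗ B =
  [11, 3]
  [10, 2]

Apply the min-plus product entry-by-entry:
  C[0][0] = min over k of (A[0][0] + B[0][0] = 8 + 3 = 11, A[0][1] + B[1][0] = 6 + 6 = 12) = 11 (attained at k = 0)
  C[0][1] = min over k of (A[0][0] + B[0][1] = 8 + -5 = 3, A[0][1] + B[1][1] = 6 + 8 = 14) = 3 (attained at k = 0)
  C[1][0] = min over k of (A[1][0] + B[0][0] = 7 + 3 = 10, A[1][1] + B[1][0] = 7 + 6 = 13) = 10 (attained at k = 0)
  C[1][1] = min over k of (A[1][0] + B[0][1] = 7 + -5 = 2, A[1][1] + B[1][1] = 7 + 8 = 15) = 2 (attained at k = 0)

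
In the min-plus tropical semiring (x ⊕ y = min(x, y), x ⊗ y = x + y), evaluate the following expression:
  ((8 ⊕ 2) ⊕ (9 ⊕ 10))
((8 ⊕ 2) ⊕ (9 ⊕ 10)) = 2

Expand innermost to outermost. Recall ⊕ takes the minimum of its arguments and ⊗ takes their sum. Working out the expression ((8 ⊕ 2) ⊕ (9 ⊕ 10)) gives 2.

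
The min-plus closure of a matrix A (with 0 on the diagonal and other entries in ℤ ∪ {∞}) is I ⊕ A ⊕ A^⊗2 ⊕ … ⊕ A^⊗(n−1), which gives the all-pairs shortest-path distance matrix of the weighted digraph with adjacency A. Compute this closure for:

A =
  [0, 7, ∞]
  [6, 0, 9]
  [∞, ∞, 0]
Closure =
  [0, 7, 16]
  [6, 0, 9]
  [∞, ∞, 0]

This is the Floyd-Warshall all-pairs shortest-path computation. For each intermediate vertex k = 0, 1, …, 2, update dist[i][j] ← min(dist[i][j], dist[i][k] + dist[k][j]). The final matrix gives, for each (i, j), the minimum total weight of any directed path from i to j (possibly empty when i = j).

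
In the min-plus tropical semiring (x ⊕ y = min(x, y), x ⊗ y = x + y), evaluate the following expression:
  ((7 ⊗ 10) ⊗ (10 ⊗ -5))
((7 ⊗ 10) ⊗ (10 ⊗ -5)) = 22

Expand innermost to outermost. Recall ⊕ takes the minimum of its arguments and ⊗ takes their sum. Working out the expression ((7 ⊗ 10) ⊗ (10 ⊗ -5)) gives 22.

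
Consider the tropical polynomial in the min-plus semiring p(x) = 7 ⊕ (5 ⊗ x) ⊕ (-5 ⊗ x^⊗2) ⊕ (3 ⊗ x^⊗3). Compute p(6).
p(6) = 7

A tropical monomial a ⊗ x^⊗i evaluates to a + i · x. Evaluating each term at x = 6:
  Term 0 contributes 7 + 0 · 6 = 7
  Term 1 contributes 5 + 1 · 6 = 11
  Term 2 contributes -5 + 2 · 6 = 7
  Term 3 contributes 3 + 3 · 6 = 21
p(6) = ⊕ of these = min[7, 11, 7, 21] = 7.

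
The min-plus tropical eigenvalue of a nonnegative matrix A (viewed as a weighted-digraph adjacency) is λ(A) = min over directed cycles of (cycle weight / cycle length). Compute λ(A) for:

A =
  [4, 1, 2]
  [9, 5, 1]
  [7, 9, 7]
λ(A) = 3

Enumerate directed cycles and compute their means (weight / length). Sample:
  cycle 0 → 0: weight = 4, length = 1, mean = 4/1 ≈ 4.000
  cycle 1 → 1: weight = 5, length = 1, mean = 5/1 ≈ 5.000
  cycle 2 → 2: weight = 7, length = 1, mean = 7/1 ≈ 7.000
  cycle 0 → 1 → 0: weight = 10, length = 2, mean = 10/2 ≈ 5.000
  cycle 0 → 2 → 0: weight = 9, length = 2, mean = 9/2 ≈ 4.500
  cycle 1 → 0 → 1: weight = 10, length = 2, mean = 10/2 ≈ 5.000
Minimum mean = 3.000, attained e.g. along the cycle 0 → 1 → 2 → 0 with weight 9 and length 3. So λ(A) = 9/3 = 3.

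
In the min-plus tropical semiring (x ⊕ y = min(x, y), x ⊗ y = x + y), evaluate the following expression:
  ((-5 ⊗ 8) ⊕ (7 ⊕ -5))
((-5 ⊗ 8) ⊕ (7 ⊕ -5)) = -5

Expand innermost to outermost. Recall ⊕ takes the minimum of its arguments and ⊗ takes their sum. Working out the expression ((-5 ⊗ 8) ⊕ (7 ⊕ -5)) gives -5.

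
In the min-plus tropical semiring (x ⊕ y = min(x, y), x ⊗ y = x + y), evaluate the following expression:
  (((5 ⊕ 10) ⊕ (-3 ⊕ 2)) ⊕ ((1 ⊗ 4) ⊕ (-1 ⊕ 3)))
(((5 ⊕ 10) ⊕ (-3 ⊕ 2)) ⊕ ((1 ⊗ 4) ⊕ (-1 ⊕ 3))) = -3

Expand innermost to outermost. Recall ⊕ takes the minimum of its arguments and ⊗ takes their sum. Working out the expression (((5 ⊕ 10) ⊕ (-3 ⊕ 2)) ⊕ ((1 ⊗ 4) ⊕ (-1 ⊕ 3))) gives -3.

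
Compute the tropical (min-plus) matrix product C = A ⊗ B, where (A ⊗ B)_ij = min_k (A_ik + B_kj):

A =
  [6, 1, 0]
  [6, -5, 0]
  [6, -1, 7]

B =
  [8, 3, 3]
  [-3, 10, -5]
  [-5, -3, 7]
A ⊗ B =
  [-5, -3, -4]
  [-8, -3, -10]
  [-4, 4, -6]

Apply the min-plus product entry-by-entry:
  C[0][0] = min over k of (A[0][0] + B[0][0] = 6 + 8 = 14, A[0][1] + B[1][0] = 1 + -3 = -2, A[0][2] + B[2][0] = 0 + -5 = -5) = -5 (attained at k = 2)
  C[0][1] = min over k of (A[0][0] + B[0][1] = 6 + 3 = 9, A[0][1] + B[1][1] = 1 + 10 = 11, A[0][2] + B[2][1] = 0 + -3 = -3) = -3 (attained at k = 2)
  C[0][2] = min over k of (A[0][0] + B[0][2] = 6 + 3 = 9, A[0][1] + B[1][2] = 1 + -5 = -4, A[0][2] + B[2][2] = 0 + 7 = 7) = -4 (attained at k = 1)
  C[1][0] = min over k of (A[1][0] + B[0][0] = 6 + 8 = 14, A[1][1] + B[1][0] = -5 + -3 = -8, A[1][2] + B[2][0] = 0 + -5 = -5) = -8 (attained at k = 1)
  C[1][1] = min over k of (A[1][0] + B[0][1] = 6 + 3 = 9, A[1][1] + B[1][1] = -5 + 10 = 5, A[1][2] + B[2][1] = 0 + -3 = -3) = -3 (attained at k = 2)
  C[1][2] = min over k of (A[1][0] + B[0][2] = 6 + 3 = 9, A[1][1] + B[1][2] = -5 + -5 = -10, A[1][2] + B[2][2] = 0 + 7 = 7) = -10 (attained at k = 1)
  C[2][0] = min over k of (A[2][0] + B[0][0] = 6 + 8 = 14, A[2][1] + B[1][0] = -1 + -3 = -4, A[2][2] + B[2][0] = 7 + -5 = 2) = -4 (attained at k = 1)
  C[2][1] = min over k of (A[2][0] + B[0][1] = 6 + 3 = 9, A[2][1] + B[1][1] = -1 + 10 = 9, A[2][2] + B[2][1] = 7 + -3 = 4) = 4 (attained at k = 2)
  C[2][2] = min over k of (A[2][0] + B[0][2] = 6 + 3 = 9, A[2][1] + B[1][2] = -1 + -5 = -6, A[2][2] + B[2][2] = 7 + 7 = 14) = -6 (attained at k = 1)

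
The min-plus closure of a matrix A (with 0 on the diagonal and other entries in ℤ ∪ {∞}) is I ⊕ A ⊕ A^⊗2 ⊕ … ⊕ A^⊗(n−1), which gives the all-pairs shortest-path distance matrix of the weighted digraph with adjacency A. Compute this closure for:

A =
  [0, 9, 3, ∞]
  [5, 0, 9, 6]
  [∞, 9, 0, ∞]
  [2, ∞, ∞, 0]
Closure =
  [0, 9, 3, 15]
  [5, 0, 8, 6]
  [14, 9, 0, 15]
  [2, 11, 5, 0]

This is the Floyd-Warshall all-pairs shortest-path computation. For each intermediate vertex k = 0, 1, …, 3, update dist[i][j] ← min(dist[i][j], dist[i][k] + dist[k][j]). The final matrix gives, for each (i, j), the minimum total weight of any directed path from i to j (possibly empty when i = j).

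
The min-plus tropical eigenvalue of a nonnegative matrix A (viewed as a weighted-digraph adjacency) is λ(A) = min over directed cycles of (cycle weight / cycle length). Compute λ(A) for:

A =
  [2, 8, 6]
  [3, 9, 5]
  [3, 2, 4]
λ(A) = 2

Enumerate directed cycles and compute their means (weight / length). Sample:
  cycle 0 → 0: weight = 2, length = 1, mean = 2/1 ≈ 2.000
  cycle 1 → 1: weight = 9, length = 1, mean = 9/1 ≈ 9.000
  cycle 2 → 2: weight = 4, length = 1, mean = 4/1 ≈ 4.000
  cycle 0 → 1 → 0: weight = 11, length = 2, mean = 11/2 ≈ 5.500
  cycle 0 → 2 → 0: weight = 9, length = 2, mean = 9/2 ≈ 4.500
  cycle 1 → 0 → 1: weight = 11, length = 2, mean = 11/2 ≈ 5.500
Minimum mean = 2.000, attained e.g. along the cycle 0 → 0 with weight 2 and length 1. So λ(A) = 2/1 = 2.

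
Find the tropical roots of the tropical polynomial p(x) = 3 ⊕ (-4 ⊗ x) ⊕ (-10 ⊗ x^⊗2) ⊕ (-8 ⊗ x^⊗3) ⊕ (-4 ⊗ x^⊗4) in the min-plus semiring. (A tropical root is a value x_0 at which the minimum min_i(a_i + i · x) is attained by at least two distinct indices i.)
Roots: {-4, -2, 6, 7}

Each tropical root is a break point of the lower envelope of the lines y = a_i + i · x (there are 5 lines, with slopes 0, 1, ..., 4). Only the lines that attain the minimum somewhere contribute to roots; other lines are dominated. Here the surviving (envelope) indices are i = 4, i = 3, i = 2, i = 1, i = 0.
Intersections between consecutive envelope lines give the roots: for adjacent envelope indices i < j the intersection is x = (a_i − a_j) / (j − i). Reading off the sorted break points: {-4, -2, 6, 7}.
Verification: at each break x_0, at least two indices attain the minimum of min_i(a_i + i · x_0).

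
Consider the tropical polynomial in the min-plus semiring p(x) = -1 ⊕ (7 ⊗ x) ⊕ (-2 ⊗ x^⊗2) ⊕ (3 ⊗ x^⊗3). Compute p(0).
p(0) = -2

A tropical monomial a ⊗ x^⊗i evaluates to a + i · x. Evaluating each term at x = 0:
  Term 0 contributes -1 + 0 · 0 = -1
  Term 1 contributes 7 + 1 · 0 = 7
  Term 2 contributes -2 + 2 · 0 = -2
  Term 3 contributes 3 + 3 · 0 = 3
p(0) = ⊕ of these = min[-1, 7, -2, 3] = -2.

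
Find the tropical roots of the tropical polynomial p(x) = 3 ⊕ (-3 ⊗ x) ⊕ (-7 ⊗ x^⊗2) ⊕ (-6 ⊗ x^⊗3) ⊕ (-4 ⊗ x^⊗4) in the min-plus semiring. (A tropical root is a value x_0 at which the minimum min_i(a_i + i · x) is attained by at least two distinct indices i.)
Roots: {-2, -1, 4, 6}

Each tropical root is a break point of the lower envelope of the lines y = a_i + i · x (there are 5 lines, with slopes 0, 1, ..., 4). Only the lines that attain the minimum somewhere contribute to roots; other lines are dominated. Here the surviving (envelope) indices are i = 4, i = 3, i = 2, i = 1, i = 0.
Intersections between consecutive envelope lines give the roots: for adjacent envelope indices i < j the intersection is x = (a_i − a_j) / (j − i). Reading off the sorted break points: {-2, -1, 4, 6}.
Verification: at each break x_0, at least two indices attain the minimum of min_i(a_i + i · x_0).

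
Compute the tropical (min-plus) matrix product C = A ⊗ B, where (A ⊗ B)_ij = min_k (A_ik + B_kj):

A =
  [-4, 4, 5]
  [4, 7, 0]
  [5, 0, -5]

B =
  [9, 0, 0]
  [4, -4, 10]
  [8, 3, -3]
A ⊗ B =
  [5, -4, -4]
  [8, 3, -3]
  [3, -4, -8]

Apply the min-plus product entry-by-entry:
  C[0][0] = min over k of (A[0][0] + B[0][0] = -4 + 9 = 5, A[0][1] + B[1][0] = 4 + 4 = 8, A[0][2] + B[2][0] = 5 + 8 = 13) = 5 (attained at k = 0)
  C[0][1] = min over k of (A[0][0] + B[0][1] = -4 + 0 = -4, A[0][1] + B[1][1] = 4 + -4 = 0, A[0][2] + B[2][1] = 5 + 3 = 8) = -4 (attained at k = 0)
  C[0][2] = min over k of (A[0][0] + B[0][2] = -4 + 0 = -4, A[0][1] + B[1][2] = 4 + 10 = 14, A[0][2] + B[2][2] = 5 + -3 = 2) = -4 (attained at k = 0)
  C[1][0] = min over k of (A[1][0] + B[0][0] = 4 + 9 = 13, A[1][1] + B[1][0] = 7 + 4 = 11, A[1][2] + B[2][0] = 0 + 8 = 8) = 8 (attained at k = 2)
  C[1][1] = min over k of (A[1][0] + B[0][1] = 4 + 0 = 4, A[1][1] + B[1][1] = 7 + -4 = 3, A[1][2] + B[2][1] = 0 + 3 = 3) = 3 (attained at k = 1)
  C[1][2] = min over k of (A[1][0] + B[0][2] = 4 + 0 = 4, A[1][1] + B[1][2] = 7 + 10 = 17, A[1][2] + B[2][2] = 0 + -3 = -3) = -3 (attained at k = 2)
  C[2][0] = min over k of (A[2][0] + B[0][0] = 5 + 9 = 14, A[2][1] + B[1][0] = 0 + 4 = 4, A[2][2] + B[2][0] = -5 + 8 = 3) = 3 (attained at k = 2)
  C[2][1] = min over k of (A[2][0] + B[0][1] = 5 + 0 = 5, A[2][1] + B[1][1] = 0 + -4 = -4, A[2][2] + B[2][1] = -5 + 3 = -2) = -4 (attained at k = 1)
  C[2][2] = min over k of (A[2][0] + B[0][2] = 5 + 0 = 5, A[2][1] + B[1][2] = 0 + 10 = 10, A[2][2] + B[2][2] = -5 + -3 = -8) = -8 (attained at k = 2)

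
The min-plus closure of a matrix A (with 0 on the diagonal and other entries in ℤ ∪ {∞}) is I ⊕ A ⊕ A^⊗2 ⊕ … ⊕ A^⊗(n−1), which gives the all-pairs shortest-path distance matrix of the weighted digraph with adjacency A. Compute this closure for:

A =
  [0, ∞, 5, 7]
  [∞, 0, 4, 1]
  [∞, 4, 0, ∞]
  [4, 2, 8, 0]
Closure =
  [0, 9, 5, 7]
  [5, 0, 4, 1]
  [9, 4, 0, 5]
  [4, 2, 6, 0]

This is the Floyd-Warshall all-pairs shortest-path computation. For each intermediate vertex k = 0, 1, …, 3, update dist[i][j] ← min(dist[i][j], dist[i][k] + dist[k][j]). The final matrix gives, for each (i, j), the minimum total weight of any directed path from i to j (possibly empty when i = j).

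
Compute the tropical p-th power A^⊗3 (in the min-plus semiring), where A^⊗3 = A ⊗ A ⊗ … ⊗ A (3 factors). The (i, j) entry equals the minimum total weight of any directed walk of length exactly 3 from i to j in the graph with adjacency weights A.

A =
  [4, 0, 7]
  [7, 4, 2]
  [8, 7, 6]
A^⊗3 =
  [10, 7, 6]
  [14, 10, 9]
  [15, 12, 10]

Each entry (A^⊗3)_ij equals the minimum over all length-3 walks i = v_0 → v_1 → … → v_3 = j of Σ_t A[v_t][v_{t+1}]. For example, for (i, j) = (0, 2) we minimise over 9 possible intermediate vertex sequences; the minimum is 6, attained along the walk 0 → 0 → 1 → 2.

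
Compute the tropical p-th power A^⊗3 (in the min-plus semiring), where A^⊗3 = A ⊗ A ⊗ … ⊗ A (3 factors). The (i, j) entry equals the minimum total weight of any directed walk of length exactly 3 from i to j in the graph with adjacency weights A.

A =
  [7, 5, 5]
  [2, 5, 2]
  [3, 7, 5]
A^⊗3 =
  [10, 12, 12]
  [9, 10, 9]
  [10, 13, 10]

Each entry (A^⊗3)_ij equals the minimum over all length-3 walks i = v_0 → v_1 → … → v_3 = j of Σ_t A[v_t][v_{t+1}]. For example, for (i, j) = (0, 2) we minimise over 9 possible intermediate vertex sequences; the minimum is 12, attained along the walk 0 → 1 → 0 → 2.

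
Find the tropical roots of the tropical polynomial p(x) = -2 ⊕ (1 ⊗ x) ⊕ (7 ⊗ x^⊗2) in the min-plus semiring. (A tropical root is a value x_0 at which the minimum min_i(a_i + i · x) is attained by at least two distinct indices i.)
Roots: {-6, -3}

Each tropical root is a break point of the lower envelope of the lines y = a_i + i · x (there are 3 lines, with slopes 0, 1, ..., 2). Only the lines that attain the minimum somewhere contribute to roots; other lines are dominated. Here the surviving (envelope) indices are i = 2, i = 1, i = 0.
Intersections between consecutive envelope lines give the roots: for adjacent envelope indices i < j the intersection is x = (a_i − a_j) / (j − i). Reading off the sorted break points: {-6, -3}.
Verification: at each break x_0, at least two indices attain the minimum of min_i(a_i + i · x_0).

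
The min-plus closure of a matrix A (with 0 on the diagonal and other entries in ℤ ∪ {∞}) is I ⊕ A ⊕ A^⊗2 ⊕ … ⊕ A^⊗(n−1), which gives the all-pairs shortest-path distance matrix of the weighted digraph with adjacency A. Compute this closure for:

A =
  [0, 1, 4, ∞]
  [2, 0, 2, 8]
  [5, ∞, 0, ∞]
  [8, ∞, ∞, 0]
Closure =
  [0, 1, 3, 9]
  [2, 0, 2, 8]
  [5, 6, 0, 14]
  [8, 9, 11, 0]

This is the Floyd-Warshall all-pairs shortest-path computation. For each intermediate vertex k = 0, 1, …, 3, update dist[i][j] ← min(dist[i][j], dist[i][k] + dist[k][j]). The final matrix gives, for each (i, j), the minimum total weight of any directed path from i to j (possibly empty when i = j).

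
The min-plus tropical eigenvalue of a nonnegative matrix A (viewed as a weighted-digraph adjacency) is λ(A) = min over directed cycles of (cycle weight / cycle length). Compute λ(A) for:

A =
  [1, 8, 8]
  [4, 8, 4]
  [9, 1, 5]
λ(A) = 1

Enumerate directed cycles and compute their means (weight / length). Sample:
  cycle 0 → 0: weight = 1, length = 1, mean = 1/1 ≈ 1.000
  cycle 1 → 1: weight = 8, length = 1, mean = 8/1 ≈ 8.000
  cycle 2 → 2: weight = 5, length = 1, mean = 5/1 ≈ 5.000
  cycle 0 → 1 → 0: weight = 12, length = 2, mean = 12/2 ≈ 6.000
  cycle 0 → 2 → 0: weight = 17, length = 2, mean = 17/2 ≈ 8.500
  cycle 1 → 0 → 1: weight = 12, length = 2, mean = 12/2 ≈ 6.000
Minimum mean = 1.000, attained e.g. along the cycle 0 → 0 with weight 1 and length 1. So λ(A) = 1/1 = 1.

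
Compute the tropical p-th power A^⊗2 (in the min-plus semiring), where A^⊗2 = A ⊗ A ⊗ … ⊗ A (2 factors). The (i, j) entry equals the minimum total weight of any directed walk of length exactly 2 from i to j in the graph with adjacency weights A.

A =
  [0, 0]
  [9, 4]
A^⊗2 =
  [0, 0]
  [9, 8]

Each entry (A^⊗2)_ij equals the minimum over all length-2 walks i = v_0 → v_1 → … → v_2 = j of Σ_t A[v_t][v_{t+1}]. For example, for (i, j) = (0, 1) we minimise over 2 possible intermediate vertex sequences; the minimum is 0, attained along the walk 0 → 0 → 1.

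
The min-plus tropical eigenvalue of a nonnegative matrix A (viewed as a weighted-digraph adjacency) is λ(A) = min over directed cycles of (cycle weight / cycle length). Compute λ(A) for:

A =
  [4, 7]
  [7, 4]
λ(A) = 4

Enumerate directed cycles and compute their means (weight / length). Sample:
  cycle 0 → 0: weight = 4, length = 1, mean = 4/1 ≈ 4.000
  cycle 1 → 1: weight = 4, length = 1, mean = 4/1 ≈ 4.000
  cycle 0 → 1 → 0: weight = 14, length = 2, mean = 14/2 ≈ 7.000
  cycle 1 → 0 → 1: weight = 14, length = 2, mean = 14/2 ≈ 7.000
Minimum mean = 4.000, attained e.g. along the cycle 0 → 0 with weight 4 and length 1. So λ(A) = 4/1 = 4.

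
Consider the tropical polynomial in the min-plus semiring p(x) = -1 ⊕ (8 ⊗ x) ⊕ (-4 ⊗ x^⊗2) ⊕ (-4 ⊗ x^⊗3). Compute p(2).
p(2) = -1

A tropical monomial a ⊗ x^⊗i evaluates to a + i · x. Evaluating each term at x = 2:
  Term 0 contributes -1 + 0 · 2 = -1
  Term 1 contributes 8 + 1 · 2 = 10
  Term 2 contributes -4 + 2 · 2 = 0
  Term 3 contributes -4 + 3 · 2 = 2
p(2) = ⊕ of these = min[-1, 10, 0, 2] = -1.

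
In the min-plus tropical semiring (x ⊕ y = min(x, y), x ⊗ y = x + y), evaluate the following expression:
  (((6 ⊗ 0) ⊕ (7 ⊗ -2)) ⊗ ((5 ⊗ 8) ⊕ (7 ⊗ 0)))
(((6 ⊗ 0) ⊕ (7 ⊗ -2)) ⊗ ((5 ⊗ 8) ⊕ (7 ⊗ 0))) = 12

Expand innermost to outermost. Recall ⊕ takes the minimum of its arguments and ⊗ takes their sum. Working out the expression (((6 ⊗ 0) ⊕ (7 ⊗ -2)) ⊗ ((5 ⊗ 8) ⊕ (7 ⊗ 0))) gives 12.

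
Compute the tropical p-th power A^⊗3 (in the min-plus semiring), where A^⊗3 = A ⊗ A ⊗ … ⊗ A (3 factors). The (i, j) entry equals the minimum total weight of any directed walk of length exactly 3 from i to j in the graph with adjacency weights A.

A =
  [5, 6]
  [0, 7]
A^⊗3 =
  [11, 12]
  [6, 11]

Each entry (A^⊗3)_ij equals the minimum over all length-3 walks i = v_0 → v_1 → … → v_3 = j of Σ_t A[v_t][v_{t+1}]. For example, for (i, j) = (0, 1) we minimise over 4 possible intermediate vertex sequences; the minimum is 12, attained along the walk 0 → 1 → 0 → 1.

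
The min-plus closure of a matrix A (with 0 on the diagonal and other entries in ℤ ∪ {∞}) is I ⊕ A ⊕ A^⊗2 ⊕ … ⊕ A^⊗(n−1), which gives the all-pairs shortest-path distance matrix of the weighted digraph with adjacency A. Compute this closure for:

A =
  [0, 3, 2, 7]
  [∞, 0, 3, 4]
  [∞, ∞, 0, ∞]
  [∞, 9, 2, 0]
Closure =
  [0, 3, 2, 7]
  [∞, 0, 3, 4]
  [∞, ∞, 0, ∞]
  [∞, 9, 2, 0]

This is the Floyd-Warshall all-pairs shortest-path computation. For each intermediate vertex k = 0, 1, …, 3, update dist[i][j] ← min(dist[i][j], dist[i][k] + dist[k][j]). The final matrix gives, for each (i, j), the minimum total weight of any directed path from i to j (possibly empty when i = j).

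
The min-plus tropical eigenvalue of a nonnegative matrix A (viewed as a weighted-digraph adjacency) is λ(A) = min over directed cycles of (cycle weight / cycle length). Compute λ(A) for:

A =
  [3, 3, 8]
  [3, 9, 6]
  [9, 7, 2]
λ(A) = 2

Enumerate directed cycles and compute their means (weight / length). Sample:
  cycle 0 → 0: weight = 3, length = 1, mean = 3/1 ≈ 3.000
  cycle 1 → 1: weight = 9, length = 1, mean = 9/1 ≈ 9.000
  cycle 2 → 2: weight = 2, length = 1, mean = 2/1 ≈ 2.000
  cycle 0 → 1 → 0: weight = 6, length = 2, mean = 6/2 ≈ 3.000
  cycle 0 → 2 → 0: weight = 17, length = 2, mean = 17/2 ≈ 8.500
  cycle 1 → 0 → 1: weight = 6, length = 2, mean = 6/2 ≈ 3.000
Minimum mean = 2.000, attained e.g. along the cycle 2 → 2 with weight 2 and length 1. So λ(A) = 2/1 = 2.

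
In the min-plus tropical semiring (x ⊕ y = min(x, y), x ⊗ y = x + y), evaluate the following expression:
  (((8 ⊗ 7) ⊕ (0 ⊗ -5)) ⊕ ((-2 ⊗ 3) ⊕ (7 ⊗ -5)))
(((8 ⊗ 7) ⊕ (0 ⊗ -5)) ⊕ ((-2 ⊗ 3) ⊕ (7 ⊗ -5))) = -5

Expand innermost to outermost. Recall ⊕ takes the minimum of its arguments and ⊗ takes their sum. Working out the expression (((8 ⊗ 7) ⊕ (0 ⊗ -5)) ⊕ ((-2 ⊗ 3) ⊕ (7 ⊗ -5))) gives -5.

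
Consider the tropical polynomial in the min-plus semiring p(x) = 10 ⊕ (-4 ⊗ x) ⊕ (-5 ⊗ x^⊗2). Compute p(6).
p(6) = 2

A tropical monomial a ⊗ x^⊗i evaluates to a + i · x. Evaluating each term at x = 6:
  Term 0 contributes 10 + 0 · 6 = 10
  Term 1 contributes -4 + 1 · 6 = 2
  Term 2 contributes -5 + 2 · 6 = 7
p(6) = ⊕ of these = min[10, 2, 7] = 2.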